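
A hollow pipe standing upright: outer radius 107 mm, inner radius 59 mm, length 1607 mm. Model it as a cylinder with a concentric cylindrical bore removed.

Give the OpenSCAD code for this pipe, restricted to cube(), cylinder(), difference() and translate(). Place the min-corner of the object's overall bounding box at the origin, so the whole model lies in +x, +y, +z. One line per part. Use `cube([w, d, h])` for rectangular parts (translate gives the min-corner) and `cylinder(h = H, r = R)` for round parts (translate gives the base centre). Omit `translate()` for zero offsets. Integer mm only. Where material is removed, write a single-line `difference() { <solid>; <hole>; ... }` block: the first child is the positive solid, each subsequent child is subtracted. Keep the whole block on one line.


difference() { translate([107, 107, 0]) cylinder(h = 1607, r = 107); translate([107, 107, 0]) cylinder(h = 1607, r = 59); }


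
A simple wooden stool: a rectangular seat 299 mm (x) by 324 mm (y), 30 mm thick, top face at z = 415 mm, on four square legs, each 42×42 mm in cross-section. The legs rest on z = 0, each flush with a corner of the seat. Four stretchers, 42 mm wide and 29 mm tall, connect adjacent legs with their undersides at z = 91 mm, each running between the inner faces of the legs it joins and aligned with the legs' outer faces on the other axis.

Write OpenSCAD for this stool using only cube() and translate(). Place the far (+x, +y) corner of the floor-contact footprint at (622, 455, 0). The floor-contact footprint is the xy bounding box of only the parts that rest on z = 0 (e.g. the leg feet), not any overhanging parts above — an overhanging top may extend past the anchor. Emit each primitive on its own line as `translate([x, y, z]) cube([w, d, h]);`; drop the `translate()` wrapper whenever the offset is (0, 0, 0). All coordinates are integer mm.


translate([323, 131, 385]) cube([299, 324, 30]);
translate([323, 131, 0]) cube([42, 42, 385]);
translate([580, 131, 0]) cube([42, 42, 385]);
translate([323, 413, 0]) cube([42, 42, 385]);
translate([580, 413, 0]) cube([42, 42, 385]);
translate([365, 131, 91]) cube([215, 42, 29]);
translate([365, 413, 91]) cube([215, 42, 29]);
translate([323, 173, 91]) cube([42, 240, 29]);
translate([580, 173, 91]) cube([42, 240, 29]);


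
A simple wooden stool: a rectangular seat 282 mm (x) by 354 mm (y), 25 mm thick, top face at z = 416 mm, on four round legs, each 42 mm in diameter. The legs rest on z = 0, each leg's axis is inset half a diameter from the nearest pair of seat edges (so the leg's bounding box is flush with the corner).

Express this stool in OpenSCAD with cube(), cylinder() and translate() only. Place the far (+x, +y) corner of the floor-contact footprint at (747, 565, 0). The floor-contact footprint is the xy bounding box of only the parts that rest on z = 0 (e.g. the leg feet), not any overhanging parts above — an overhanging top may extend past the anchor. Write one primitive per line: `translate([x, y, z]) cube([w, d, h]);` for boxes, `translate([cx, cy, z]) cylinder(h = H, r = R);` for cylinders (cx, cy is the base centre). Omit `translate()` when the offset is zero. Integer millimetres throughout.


translate([465, 211, 391]) cube([282, 354, 25]);
translate([486, 232, 0]) cylinder(h = 391, r = 21);
translate([726, 232, 0]) cylinder(h = 391, r = 21);
translate([486, 544, 0]) cylinder(h = 391, r = 21);
translate([726, 544, 0]) cylinder(h = 391, r = 21);


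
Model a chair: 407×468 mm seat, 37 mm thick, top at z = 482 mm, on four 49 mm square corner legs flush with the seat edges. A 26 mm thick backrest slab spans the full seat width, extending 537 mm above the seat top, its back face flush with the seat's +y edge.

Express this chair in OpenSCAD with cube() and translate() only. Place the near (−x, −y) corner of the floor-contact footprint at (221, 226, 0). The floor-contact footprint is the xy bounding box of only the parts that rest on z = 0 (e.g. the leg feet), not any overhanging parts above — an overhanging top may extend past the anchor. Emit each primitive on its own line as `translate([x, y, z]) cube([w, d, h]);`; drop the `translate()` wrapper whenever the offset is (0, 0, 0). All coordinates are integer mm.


translate([221, 226, 445]) cube([407, 468, 37]);
translate([221, 226, 0]) cube([49, 49, 445]);
translate([579, 226, 0]) cube([49, 49, 445]);
translate([221, 645, 0]) cube([49, 49, 445]);
translate([579, 645, 0]) cube([49, 49, 445]);
translate([221, 668, 482]) cube([407, 26, 537]);


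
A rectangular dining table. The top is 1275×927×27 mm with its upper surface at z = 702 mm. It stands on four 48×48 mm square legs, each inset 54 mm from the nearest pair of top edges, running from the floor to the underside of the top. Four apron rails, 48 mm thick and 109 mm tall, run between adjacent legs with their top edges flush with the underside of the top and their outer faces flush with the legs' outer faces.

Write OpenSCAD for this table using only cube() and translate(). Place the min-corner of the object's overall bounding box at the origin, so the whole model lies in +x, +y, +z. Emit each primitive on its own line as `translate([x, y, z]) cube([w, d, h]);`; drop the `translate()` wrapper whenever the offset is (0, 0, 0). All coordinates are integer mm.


translate([0, 0, 675]) cube([1275, 927, 27]);
translate([54, 54, 0]) cube([48, 48, 675]);
translate([1173, 54, 0]) cube([48, 48, 675]);
translate([54, 825, 0]) cube([48, 48, 675]);
translate([1173, 825, 0]) cube([48, 48, 675]);
translate([102, 54, 566]) cube([1071, 48, 109]);
translate([102, 825, 566]) cube([1071, 48, 109]);
translate([54, 102, 566]) cube([48, 723, 109]);
translate([1173, 102, 566]) cube([48, 723, 109]);


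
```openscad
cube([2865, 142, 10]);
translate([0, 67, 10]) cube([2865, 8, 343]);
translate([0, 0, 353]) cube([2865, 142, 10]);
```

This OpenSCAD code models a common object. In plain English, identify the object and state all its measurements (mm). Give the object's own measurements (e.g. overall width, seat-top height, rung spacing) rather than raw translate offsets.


An I-beam lying along x, 2865 mm long. Overall section height 363 mm. Two flanges 142 mm wide (y) and 10 mm thick, one on the floor and one at the top; a web 8 mm thick runs between them, centred on the flange width.


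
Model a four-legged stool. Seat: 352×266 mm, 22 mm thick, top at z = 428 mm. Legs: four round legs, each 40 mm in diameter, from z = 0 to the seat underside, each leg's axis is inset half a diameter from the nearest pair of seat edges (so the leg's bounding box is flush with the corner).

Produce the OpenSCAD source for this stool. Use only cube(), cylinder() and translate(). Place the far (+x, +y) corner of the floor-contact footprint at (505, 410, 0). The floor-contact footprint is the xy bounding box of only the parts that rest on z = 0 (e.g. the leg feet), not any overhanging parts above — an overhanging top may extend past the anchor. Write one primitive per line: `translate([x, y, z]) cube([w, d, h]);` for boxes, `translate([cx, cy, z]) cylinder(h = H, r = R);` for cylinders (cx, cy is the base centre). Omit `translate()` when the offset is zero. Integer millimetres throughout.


translate([153, 144, 406]) cube([352, 266, 22]);
translate([173, 164, 0]) cylinder(h = 406, r = 20);
translate([485, 164, 0]) cylinder(h = 406, r = 20);
translate([173, 390, 0]) cylinder(h = 406, r = 20);
translate([485, 390, 0]) cylinder(h = 406, r = 20);


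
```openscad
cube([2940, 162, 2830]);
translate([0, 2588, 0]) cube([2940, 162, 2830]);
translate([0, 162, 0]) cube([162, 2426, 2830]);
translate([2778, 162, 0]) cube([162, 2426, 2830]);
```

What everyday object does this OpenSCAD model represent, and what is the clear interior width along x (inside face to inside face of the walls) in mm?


A house (or room) frame. The interior width is 2616 mm.

Four 2830 mm walls enclosing a rectangle with no floor or roof — a room or house frame. Outside width is 2940 mm and wall thickness is 162 mm, so the interior width is 2940 − 2 × 162 = 2616 mm.


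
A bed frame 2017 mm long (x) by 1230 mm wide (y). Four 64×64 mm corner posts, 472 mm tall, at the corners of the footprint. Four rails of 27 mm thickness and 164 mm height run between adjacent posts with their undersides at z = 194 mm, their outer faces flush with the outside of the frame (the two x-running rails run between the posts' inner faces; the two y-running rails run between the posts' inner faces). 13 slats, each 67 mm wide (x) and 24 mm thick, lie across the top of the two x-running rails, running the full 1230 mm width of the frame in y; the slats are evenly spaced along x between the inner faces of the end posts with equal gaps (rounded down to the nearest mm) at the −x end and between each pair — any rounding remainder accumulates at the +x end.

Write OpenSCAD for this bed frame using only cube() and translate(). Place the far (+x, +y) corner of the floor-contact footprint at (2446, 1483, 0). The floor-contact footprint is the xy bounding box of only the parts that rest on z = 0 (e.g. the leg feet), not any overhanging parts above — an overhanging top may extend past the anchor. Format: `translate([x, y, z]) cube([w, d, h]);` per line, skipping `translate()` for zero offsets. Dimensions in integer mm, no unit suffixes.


translate([429, 253, 0]) cube([64, 64, 472]);
translate([429, 1419, 0]) cube([64, 64, 472]);
translate([2382, 253, 0]) cube([64, 64, 472]);
translate([2382, 1419, 0]) cube([64, 64, 472]);
translate([493, 253, 194]) cube([1889, 27, 164]);
translate([493, 1456, 194]) cube([1889, 27, 164]);
translate([429, 317, 194]) cube([27, 1102, 164]);
translate([2419, 317, 194]) cube([27, 1102, 164]);
translate([565, 253, 358]) cube([67, 1230, 24]);
translate([704, 253, 358]) cube([67, 1230, 24]);
translate([843, 253, 358]) cube([67, 1230, 24]);
translate([982, 253, 358]) cube([67, 1230, 24]);
translate([1121, 253, 358]) cube([67, 1230, 24]);
translate([1260, 253, 358]) cube([67, 1230, 24]);
translate([1399, 253, 358]) cube([67, 1230, 24]);
translate([1538, 253, 358]) cube([67, 1230, 24]);
translate([1677, 253, 358]) cube([67, 1230, 24]);
translate([1816, 253, 358]) cube([67, 1230, 24]);
translate([1955, 253, 358]) cube([67, 1230, 24]);
translate([2094, 253, 358]) cube([67, 1230, 24]);
translate([2233, 253, 358]) cube([67, 1230, 24]);


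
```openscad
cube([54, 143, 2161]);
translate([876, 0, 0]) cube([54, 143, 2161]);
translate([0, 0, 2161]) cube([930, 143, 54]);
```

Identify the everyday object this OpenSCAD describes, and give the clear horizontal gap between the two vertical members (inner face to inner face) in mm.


A door frame. The clear opening width is 822 mm.

Two 2161 mm tall posts with a header on top — a door frame. The left jamb is 54 mm wide at x = 0; the right jamb starts at x = 876. The clear opening is 876 − 54 = 822 mm.


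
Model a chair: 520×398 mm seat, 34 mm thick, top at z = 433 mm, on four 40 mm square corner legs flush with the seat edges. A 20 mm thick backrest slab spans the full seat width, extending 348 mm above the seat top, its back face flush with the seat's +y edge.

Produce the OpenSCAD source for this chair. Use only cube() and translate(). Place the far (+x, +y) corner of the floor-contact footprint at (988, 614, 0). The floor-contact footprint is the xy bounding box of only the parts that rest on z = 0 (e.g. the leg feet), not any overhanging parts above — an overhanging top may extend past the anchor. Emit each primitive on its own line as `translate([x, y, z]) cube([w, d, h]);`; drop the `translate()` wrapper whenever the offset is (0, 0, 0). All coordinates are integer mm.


translate([468, 216, 399]) cube([520, 398, 34]);
translate([468, 216, 0]) cube([40, 40, 399]);
translate([948, 216, 0]) cube([40, 40, 399]);
translate([468, 574, 0]) cube([40, 40, 399]);
translate([948, 574, 0]) cube([40, 40, 399]);
translate([468, 594, 433]) cube([520, 20, 348]);


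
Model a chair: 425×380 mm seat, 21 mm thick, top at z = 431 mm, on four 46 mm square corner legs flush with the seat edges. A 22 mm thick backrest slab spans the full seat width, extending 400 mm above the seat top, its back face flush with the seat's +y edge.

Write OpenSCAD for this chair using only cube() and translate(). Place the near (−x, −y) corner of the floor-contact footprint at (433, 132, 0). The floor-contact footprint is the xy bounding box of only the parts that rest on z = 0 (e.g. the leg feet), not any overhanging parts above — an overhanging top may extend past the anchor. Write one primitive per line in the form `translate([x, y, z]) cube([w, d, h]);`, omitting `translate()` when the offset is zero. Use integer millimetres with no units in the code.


// leg_h = 431 - 21 = 410
translate([433, 132, 410]) cube([425, 380, 21]);
translate([433, 132, 0]) cube([46, 46, 410]);
translate([812, 132, 0]) cube([46, 46, 410]);
translate([433, 466, 0]) cube([46, 46, 410]);
translate([812, 466, 0]) cube([46, 46, 410]);
translate([433, 490, 431]) cube([425, 22, 400]);


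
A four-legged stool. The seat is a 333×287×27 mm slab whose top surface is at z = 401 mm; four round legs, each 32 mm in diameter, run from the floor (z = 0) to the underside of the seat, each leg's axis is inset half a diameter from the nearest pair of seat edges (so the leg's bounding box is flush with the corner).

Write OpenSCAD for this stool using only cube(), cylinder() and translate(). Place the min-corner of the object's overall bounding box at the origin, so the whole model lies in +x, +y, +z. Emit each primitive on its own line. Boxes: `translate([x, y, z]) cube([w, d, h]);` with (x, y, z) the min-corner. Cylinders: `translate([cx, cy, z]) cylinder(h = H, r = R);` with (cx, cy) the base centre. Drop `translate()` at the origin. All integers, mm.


translate([0, 0, 374]) cube([333, 287, 27]);
translate([16, 16, 0]) cylinder(h = 374, r = 16);
translate([317, 16, 0]) cylinder(h = 374, r = 16);
translate([16, 271, 0]) cylinder(h = 374, r = 16);
translate([317, 271, 0]) cylinder(h = 374, r = 16);


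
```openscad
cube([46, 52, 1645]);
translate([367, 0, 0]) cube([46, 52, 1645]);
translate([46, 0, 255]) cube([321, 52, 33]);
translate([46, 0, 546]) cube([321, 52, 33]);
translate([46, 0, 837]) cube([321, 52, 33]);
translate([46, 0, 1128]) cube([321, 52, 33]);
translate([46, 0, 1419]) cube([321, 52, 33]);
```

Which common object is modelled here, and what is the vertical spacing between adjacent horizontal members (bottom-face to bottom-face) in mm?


A ladder. The rung spacing is 291 mm.

Two tall 46×52 posts with 5 short bars between them — a ladder. Adjacent rungs sit at z = 255 and z = 546, so the spacing is 546 − 255 = 291 mm.


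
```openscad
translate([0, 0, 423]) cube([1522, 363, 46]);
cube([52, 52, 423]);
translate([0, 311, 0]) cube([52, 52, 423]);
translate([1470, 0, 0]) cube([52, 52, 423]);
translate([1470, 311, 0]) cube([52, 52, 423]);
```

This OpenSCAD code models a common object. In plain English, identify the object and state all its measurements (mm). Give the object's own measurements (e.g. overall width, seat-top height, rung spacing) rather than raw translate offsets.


A long wooden bench with a 1522 mm (x) × 363 mm (y) seat, 46 mm thick, its top surface 469 mm above the floor. Four 52 mm square legs at the seat corners, flush with the edges, run from z = 0 to the seat underside.


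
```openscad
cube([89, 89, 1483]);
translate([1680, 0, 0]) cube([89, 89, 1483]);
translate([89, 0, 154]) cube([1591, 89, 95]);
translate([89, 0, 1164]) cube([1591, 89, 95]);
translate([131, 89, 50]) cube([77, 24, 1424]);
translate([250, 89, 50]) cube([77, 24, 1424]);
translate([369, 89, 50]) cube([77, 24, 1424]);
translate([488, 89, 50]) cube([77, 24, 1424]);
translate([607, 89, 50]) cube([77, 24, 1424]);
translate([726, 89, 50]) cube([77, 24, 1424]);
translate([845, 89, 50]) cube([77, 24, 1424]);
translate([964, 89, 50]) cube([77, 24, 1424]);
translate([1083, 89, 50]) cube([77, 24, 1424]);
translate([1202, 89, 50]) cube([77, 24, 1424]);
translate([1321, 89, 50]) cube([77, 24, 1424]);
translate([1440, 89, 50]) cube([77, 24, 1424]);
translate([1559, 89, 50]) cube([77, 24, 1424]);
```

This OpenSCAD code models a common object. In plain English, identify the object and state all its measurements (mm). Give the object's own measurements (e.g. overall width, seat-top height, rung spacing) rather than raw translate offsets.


A fence section. Two 89×89 mm posts, 1483 mm tall, stand on the floor with a clear span of 1591 mm between their inner faces. Two horizontal rails of 89×95 mm section span the gap between the posts with their undersides at z = 154 mm and z = 1164 mm, flush with the posts' −y face. 13 pickets, each 77 mm wide, 24 mm thick and 1424 mm tall, are fixed to the +y face of the rails with their bottoms at z = 50 mm, spaced across the span with a 42 mm gap after the −x post and between neighbouring pickets, with 44 mm left before the +x post.


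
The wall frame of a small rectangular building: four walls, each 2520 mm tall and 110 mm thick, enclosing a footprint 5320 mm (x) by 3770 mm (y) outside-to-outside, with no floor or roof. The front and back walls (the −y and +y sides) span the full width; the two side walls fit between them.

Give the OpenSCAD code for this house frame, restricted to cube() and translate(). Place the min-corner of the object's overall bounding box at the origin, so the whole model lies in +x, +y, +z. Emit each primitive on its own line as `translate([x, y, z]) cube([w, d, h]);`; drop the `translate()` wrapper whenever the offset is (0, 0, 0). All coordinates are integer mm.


cube([5320, 110, 2520]);
translate([0, 3660, 0]) cube([5320, 110, 2520]);
translate([0, 110, 0]) cube([110, 3550, 2520]);
translate([5210, 110, 0]) cube([110, 3550, 2520]);


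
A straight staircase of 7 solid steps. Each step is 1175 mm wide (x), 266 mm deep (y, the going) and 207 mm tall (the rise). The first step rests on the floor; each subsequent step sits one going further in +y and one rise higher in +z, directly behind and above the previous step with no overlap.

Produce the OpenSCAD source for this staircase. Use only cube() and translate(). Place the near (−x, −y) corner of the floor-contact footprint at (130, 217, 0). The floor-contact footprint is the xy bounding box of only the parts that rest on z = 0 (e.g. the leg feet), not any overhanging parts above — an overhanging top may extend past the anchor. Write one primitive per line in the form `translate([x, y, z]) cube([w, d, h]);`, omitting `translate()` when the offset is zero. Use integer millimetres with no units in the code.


translate([130, 217, 0]) cube([1175, 266, 207]);
translate([130, 483, 207]) cube([1175, 266, 207]);
translate([130, 749, 414]) cube([1175, 266, 207]);
translate([130, 1015, 621]) cube([1175, 266, 207]);
translate([130, 1281, 828]) cube([1175, 266, 207]);
translate([130, 1547, 1035]) cube([1175, 266, 207]);
translate([130, 1813, 1242]) cube([1175, 266, 207]);


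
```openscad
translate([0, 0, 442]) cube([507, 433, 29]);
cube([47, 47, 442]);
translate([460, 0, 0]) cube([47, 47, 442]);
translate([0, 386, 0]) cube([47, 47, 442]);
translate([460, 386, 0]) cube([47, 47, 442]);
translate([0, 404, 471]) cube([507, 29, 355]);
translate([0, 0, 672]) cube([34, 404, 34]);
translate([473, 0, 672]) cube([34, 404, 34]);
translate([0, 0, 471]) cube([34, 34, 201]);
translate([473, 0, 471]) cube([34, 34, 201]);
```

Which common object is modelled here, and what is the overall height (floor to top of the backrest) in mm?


A chair. The overall height is 826 mm.

A slab on four corner posts with a tall panel at the back — a chair. The seat slab sits at z = 442 with thickness 29, and the 355 mm backrest starts at the seat top, so the overall height is 442 + 29 + 355 = 826 mm.


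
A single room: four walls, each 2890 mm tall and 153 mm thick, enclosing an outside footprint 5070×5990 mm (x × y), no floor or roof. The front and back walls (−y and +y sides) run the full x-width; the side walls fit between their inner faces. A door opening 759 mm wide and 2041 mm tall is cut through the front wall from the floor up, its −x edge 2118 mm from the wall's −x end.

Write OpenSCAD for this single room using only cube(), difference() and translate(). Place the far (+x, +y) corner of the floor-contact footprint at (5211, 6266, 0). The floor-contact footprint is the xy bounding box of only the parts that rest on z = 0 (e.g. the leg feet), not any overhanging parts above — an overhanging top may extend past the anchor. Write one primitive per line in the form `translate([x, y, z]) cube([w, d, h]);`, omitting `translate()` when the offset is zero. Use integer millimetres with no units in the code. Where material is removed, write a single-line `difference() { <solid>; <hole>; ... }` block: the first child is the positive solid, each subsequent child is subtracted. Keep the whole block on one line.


difference() { translate([141, 276, 0]) cube([5070, 153, 2890]); translate([2259, 276, 0]) cube([759, 153, 2041]); }
translate([141, 6113, 0]) cube([5070, 153, 2890]);
translate([141, 429, 0]) cube([153, 5684, 2890]);
translate([5058, 429, 0]) cube([153, 5684, 2890]);


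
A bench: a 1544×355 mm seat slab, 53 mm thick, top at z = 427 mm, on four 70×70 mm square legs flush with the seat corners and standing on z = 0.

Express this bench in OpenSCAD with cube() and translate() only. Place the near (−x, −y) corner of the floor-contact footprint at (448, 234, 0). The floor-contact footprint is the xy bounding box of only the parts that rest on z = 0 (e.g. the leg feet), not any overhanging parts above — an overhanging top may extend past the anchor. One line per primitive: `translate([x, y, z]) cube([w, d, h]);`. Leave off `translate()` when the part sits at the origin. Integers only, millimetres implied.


translate([448, 234, 374]) cube([1544, 355, 53]);
translate([448, 234, 0]) cube([70, 70, 374]);
translate([448, 519, 0]) cube([70, 70, 374]);
translate([1922, 234, 0]) cube([70, 70, 374]);
translate([1922, 519, 0]) cube([70, 70, 374]);


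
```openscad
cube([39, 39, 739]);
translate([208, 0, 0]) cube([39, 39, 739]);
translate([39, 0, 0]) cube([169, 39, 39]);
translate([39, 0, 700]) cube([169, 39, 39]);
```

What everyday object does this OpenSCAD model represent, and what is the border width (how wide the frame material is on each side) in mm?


A picture frame. The border width is 39 mm.

Four thin pieces enclosing a rectangular opening — a picture frame. The two full-height stiles are 739 mm tall; the top rail sits at z = 700 and is 39 mm tall, so the border above the opening is 739 − 700 = 39 mm, matching the stile x-width.


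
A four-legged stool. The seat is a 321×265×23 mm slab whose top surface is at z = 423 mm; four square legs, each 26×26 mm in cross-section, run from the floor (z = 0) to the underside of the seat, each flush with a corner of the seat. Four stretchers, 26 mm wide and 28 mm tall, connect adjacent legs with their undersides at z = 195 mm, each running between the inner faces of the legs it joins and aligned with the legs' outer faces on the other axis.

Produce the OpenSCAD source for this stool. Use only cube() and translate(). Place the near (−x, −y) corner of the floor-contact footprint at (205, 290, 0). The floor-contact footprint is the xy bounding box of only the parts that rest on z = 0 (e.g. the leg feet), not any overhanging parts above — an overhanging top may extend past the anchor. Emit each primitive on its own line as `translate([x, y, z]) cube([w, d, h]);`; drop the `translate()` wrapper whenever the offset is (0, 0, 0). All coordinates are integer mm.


// leg_h = 423 - 23 = 400
// stretcher span = 321 - 2*26 = 269
translate([205, 290, 400]) cube([321, 265, 23]);
translate([205, 290, 0]) cube([26, 26, 400]);
translate([500, 290, 0]) cube([26, 26, 400]);
translate([205, 529, 0]) cube([26, 26, 400]);
translate([500, 529, 0]) cube([26, 26, 400]);
translate([231, 290, 195]) cube([269, 26, 28]);
translate([231, 529, 195]) cube([269, 26, 28]);
translate([205, 316, 195]) cube([26, 213, 28]);
translate([500, 316, 195]) cube([26, 213, 28]);


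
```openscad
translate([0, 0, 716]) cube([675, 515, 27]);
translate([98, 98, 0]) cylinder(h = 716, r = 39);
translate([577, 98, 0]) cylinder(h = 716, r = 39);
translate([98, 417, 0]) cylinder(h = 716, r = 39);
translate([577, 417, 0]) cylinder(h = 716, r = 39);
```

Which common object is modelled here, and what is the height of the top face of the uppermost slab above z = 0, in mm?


A table. The table height is 743 mm.

A 675×515×27 slab sits at z = 716 on four Ø78 mm round legs — a table. The top surface is at 716 + 27 = 743 mm.


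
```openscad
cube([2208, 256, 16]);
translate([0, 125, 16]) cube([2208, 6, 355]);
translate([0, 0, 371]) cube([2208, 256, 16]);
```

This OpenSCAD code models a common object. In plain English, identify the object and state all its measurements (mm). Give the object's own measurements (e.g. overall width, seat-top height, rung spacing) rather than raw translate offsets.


An I-beam lying along x, 2208 mm long. Overall section height 387 mm. Two flanges 256 mm wide (y) and 16 mm thick, one on the floor and one at the top; a web 6 mm thick runs between them, centred on the flange width.


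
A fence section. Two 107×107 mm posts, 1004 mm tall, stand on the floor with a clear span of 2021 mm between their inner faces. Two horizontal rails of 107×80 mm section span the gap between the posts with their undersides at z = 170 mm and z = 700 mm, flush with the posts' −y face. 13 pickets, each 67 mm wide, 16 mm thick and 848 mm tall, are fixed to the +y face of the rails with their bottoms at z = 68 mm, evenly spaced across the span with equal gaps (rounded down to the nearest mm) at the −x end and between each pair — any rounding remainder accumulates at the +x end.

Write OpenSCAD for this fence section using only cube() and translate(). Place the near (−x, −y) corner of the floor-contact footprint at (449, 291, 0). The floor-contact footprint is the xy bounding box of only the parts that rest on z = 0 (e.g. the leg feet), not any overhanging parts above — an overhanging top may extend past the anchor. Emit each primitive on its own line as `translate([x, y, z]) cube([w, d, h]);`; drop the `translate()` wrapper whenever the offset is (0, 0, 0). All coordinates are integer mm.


translate([449, 291, 0]) cube([107, 107, 1004]);
translate([2577, 291, 0]) cube([107, 107, 1004]);
translate([556, 291, 170]) cube([2021, 107, 80]);
translate([556, 291, 700]) cube([2021, 107, 80]);
translate([638, 398, 68]) cube([67, 16, 848]);
translate([787, 398, 68]) cube([67, 16, 848]);
translate([936, 398, 68]) cube([67, 16, 848]);
translate([1085, 398, 68]) cube([67, 16, 848]);
translate([1234, 398, 68]) cube([67, 16, 848]);
translate([1383, 398, 68]) cube([67, 16, 848]);
translate([1532, 398, 68]) cube([67, 16, 848]);
translate([1681, 398, 68]) cube([67, 16, 848]);
translate([1830, 398, 68]) cube([67, 16, 848]);
translate([1979, 398, 68]) cube([67, 16, 848]);
translate([2128, 398, 68]) cube([67, 16, 848]);
translate([2277, 398, 68]) cube([67, 16, 848]);
translate([2426, 398, 68]) cube([67, 16, 848]);


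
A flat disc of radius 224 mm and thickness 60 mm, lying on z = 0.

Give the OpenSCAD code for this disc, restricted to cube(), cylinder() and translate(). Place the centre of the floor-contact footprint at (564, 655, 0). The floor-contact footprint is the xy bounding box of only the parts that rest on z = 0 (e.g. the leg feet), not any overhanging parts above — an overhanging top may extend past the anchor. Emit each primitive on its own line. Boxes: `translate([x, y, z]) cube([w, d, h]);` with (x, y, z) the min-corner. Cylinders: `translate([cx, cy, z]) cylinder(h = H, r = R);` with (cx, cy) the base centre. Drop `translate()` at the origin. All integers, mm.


translate([564, 655, 0]) cylinder(h = 60, r = 224);


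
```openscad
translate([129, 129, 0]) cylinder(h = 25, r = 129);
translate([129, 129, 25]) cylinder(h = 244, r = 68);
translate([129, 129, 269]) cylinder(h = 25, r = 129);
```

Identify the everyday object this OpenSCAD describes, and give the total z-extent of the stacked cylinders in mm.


A spool. The overall height is 294 mm.

Three coaxial cylinders, large–small–large — a spool. Two 25 mm flanges and a 244 mm core give 25 + 244 + 25 = 294 mm.


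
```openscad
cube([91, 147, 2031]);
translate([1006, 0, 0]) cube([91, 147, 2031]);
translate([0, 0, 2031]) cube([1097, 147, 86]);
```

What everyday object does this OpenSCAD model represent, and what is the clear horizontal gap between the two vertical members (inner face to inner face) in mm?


A door frame. The clear opening width is 915 mm.

Two 2031 mm tall posts with a header on top — a door frame. The left jamb is 91 mm wide at x = 0; the right jamb starts at x = 1006. The clear opening is 1006 − 91 = 915 mm.


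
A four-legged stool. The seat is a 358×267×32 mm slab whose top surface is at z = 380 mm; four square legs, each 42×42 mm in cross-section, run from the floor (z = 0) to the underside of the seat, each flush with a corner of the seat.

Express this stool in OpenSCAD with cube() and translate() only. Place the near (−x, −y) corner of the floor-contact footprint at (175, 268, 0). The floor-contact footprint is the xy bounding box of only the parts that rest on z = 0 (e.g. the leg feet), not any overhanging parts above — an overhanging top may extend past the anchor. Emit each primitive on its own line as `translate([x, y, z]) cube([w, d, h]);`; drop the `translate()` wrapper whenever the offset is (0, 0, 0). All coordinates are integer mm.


// leg_h = 380 - 32 = 348
translate([175, 268, 348]) cube([358, 267, 32]);
translate([175, 268, 0]) cube([42, 42, 348]);
translate([491, 268, 0]) cube([42, 42, 348]);
translate([175, 493, 0]) cube([42, 42, 348]);
translate([491, 493, 0]) cube([42, 42, 348]);


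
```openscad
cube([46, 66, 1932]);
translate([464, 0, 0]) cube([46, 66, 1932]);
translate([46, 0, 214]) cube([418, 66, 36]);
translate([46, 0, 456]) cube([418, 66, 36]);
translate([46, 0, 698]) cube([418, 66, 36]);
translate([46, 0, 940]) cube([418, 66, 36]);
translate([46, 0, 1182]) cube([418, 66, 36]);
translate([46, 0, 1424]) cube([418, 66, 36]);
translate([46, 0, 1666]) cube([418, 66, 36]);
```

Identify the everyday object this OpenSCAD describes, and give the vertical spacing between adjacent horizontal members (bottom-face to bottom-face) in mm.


A ladder. The rung spacing is 242 mm.

Two tall 46×66 posts with 7 short bars between them — a ladder. Adjacent rungs sit at z = 214 and z = 456, so the spacing is 456 − 214 = 242 mm.


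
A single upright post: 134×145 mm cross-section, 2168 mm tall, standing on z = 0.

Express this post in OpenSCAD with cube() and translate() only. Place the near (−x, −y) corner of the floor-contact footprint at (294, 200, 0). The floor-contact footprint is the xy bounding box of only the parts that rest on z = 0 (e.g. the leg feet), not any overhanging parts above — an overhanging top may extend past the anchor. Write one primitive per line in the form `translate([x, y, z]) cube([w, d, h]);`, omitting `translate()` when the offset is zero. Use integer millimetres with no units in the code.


translate([294, 200, 0]) cube([134, 145, 2168]);


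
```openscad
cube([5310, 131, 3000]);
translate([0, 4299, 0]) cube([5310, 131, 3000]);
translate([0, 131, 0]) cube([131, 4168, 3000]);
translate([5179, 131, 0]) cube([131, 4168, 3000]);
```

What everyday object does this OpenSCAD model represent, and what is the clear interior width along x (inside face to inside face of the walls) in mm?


A house (or room) frame. The interior width is 5048 mm.

Four 3000 mm walls enclosing a rectangle with no floor or roof — a room or house frame. Outside width is 5310 mm and wall thickness is 131 mm, so the interior width is 5310 − 2 × 131 = 5048 mm.


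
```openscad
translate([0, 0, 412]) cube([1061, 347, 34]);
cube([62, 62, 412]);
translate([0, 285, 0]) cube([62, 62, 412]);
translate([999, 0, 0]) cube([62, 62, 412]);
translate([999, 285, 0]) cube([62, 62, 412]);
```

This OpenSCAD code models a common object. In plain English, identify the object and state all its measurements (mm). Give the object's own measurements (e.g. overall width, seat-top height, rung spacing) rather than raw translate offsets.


A bench: a 1061×347 mm seat slab, 34 mm thick, top at z = 446 mm, on four 62×62 mm square legs flush with the seat corners and standing on z = 0.


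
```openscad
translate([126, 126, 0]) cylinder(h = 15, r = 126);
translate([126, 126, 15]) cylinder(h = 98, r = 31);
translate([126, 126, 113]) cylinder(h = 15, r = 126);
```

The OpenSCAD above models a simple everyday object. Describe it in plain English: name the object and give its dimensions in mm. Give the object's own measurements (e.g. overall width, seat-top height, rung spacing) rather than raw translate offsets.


A spool: two coaxial disc flanges of radius 126 mm and thickness 15 mm, joined by a core cylinder of radius 31 mm and height 98 mm. The lower flange rests on z = 0 and the three cylinders share a vertical axis.


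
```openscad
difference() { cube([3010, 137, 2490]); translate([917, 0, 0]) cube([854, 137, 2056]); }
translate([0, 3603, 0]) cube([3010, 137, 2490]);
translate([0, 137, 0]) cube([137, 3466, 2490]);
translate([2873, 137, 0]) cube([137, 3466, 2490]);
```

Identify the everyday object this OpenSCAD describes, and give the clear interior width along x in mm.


A single room. The interior width is 2736 mm.

Four walls enclosing a rectangle with a door in the front wall — a room. Outside width 3010 minus two 137 mm walls gives 2736 mm.


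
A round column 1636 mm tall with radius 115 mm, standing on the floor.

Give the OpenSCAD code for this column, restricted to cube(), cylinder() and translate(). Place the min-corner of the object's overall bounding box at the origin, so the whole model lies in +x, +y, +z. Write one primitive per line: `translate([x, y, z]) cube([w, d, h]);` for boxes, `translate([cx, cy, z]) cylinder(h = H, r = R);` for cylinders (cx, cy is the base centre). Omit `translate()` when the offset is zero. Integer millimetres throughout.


translate([115, 115, 0]) cylinder(h = 1636, r = 115);


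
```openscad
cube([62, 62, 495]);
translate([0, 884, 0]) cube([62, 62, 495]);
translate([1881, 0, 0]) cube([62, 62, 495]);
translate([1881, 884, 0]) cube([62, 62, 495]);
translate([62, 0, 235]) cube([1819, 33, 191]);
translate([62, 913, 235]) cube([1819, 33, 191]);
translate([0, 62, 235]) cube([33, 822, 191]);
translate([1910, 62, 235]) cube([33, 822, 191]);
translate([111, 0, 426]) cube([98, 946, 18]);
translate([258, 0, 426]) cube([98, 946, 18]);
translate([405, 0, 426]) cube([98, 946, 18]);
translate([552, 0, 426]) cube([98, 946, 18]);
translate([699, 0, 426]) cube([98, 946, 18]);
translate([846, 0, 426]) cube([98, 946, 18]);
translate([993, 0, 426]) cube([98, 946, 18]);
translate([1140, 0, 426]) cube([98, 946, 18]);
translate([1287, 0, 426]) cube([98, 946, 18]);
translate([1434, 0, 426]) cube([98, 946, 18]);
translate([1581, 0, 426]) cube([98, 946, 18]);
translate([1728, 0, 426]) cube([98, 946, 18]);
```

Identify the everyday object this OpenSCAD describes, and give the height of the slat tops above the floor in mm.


A bed frame. The slat-top height is 444 mm.

Four posts, four rails, and a row of slats — a bed frame. Slats sit on the rails at z = 235 + 191 = 426; with slat thickness 18, the top is 444 mm.


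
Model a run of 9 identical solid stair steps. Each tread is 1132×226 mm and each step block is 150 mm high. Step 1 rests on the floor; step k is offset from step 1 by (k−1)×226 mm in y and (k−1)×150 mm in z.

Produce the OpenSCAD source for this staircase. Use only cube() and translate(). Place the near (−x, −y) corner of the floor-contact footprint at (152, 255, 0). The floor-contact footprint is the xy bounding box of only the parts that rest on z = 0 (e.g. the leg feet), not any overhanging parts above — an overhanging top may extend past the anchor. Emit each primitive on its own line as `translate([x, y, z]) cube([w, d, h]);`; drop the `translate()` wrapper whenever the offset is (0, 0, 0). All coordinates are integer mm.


translate([152, 255, 0]) cube([1132, 226, 150]);
translate([152, 481, 150]) cube([1132, 226, 150]);
translate([152, 707, 300]) cube([1132, 226, 150]);
translate([152, 933, 450]) cube([1132, 226, 150]);
translate([152, 1159, 600]) cube([1132, 226, 150]);
translate([152, 1385, 750]) cube([1132, 226, 150]);
translate([152, 1611, 900]) cube([1132, 226, 150]);
translate([152, 1837, 1050]) cube([1132, 226, 150]);
translate([152, 2063, 1200]) cube([1132, 226, 150]);


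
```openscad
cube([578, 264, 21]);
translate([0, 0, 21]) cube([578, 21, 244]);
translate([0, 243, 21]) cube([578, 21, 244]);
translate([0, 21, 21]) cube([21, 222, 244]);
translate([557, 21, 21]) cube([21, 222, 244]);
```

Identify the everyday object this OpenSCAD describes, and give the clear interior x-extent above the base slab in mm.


An open box. The internal width is 536 mm.

A 578×264 base slab with four walls standing on it — an open box. The base is 578 mm wide and the walls are 21 mm thick, so the internal width is 578 − 2 × 21 = 536 mm.


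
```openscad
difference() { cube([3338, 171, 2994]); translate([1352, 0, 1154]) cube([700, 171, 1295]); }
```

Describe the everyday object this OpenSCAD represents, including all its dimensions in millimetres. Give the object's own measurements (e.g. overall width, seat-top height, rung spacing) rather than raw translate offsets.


A wall 3338 mm long (x), 171 mm thick (y), 2994 mm tall, with a rectangular window opening cut through it. The opening is 700 mm wide and 1295 mm tall; its sill is at z = 1154 mm and its near (−x) edge is 1352 mm from the wall's −x end. The opening passes through the full wall thickness.


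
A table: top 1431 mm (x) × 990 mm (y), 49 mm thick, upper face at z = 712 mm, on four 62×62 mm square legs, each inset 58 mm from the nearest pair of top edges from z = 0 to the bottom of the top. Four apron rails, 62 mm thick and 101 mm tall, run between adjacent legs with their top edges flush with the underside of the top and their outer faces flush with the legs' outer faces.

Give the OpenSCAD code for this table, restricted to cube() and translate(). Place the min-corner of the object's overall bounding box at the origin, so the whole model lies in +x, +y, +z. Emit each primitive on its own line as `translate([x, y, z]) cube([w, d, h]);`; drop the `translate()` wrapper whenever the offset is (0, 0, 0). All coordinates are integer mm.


translate([0, 0, 663]) cube([1431, 990, 49]);
translate([58, 58, 0]) cube([62, 62, 663]);
translate([1311, 58, 0]) cube([62, 62, 663]);
translate([58, 870, 0]) cube([62, 62, 663]);
translate([1311, 870, 0]) cube([62, 62, 663]);
translate([120, 58, 562]) cube([1191, 62, 101]);
translate([120, 870, 562]) cube([1191, 62, 101]);
translate([58, 120, 562]) cube([62, 750, 101]);
translate([1311, 120, 562]) cube([62, 750, 101]);


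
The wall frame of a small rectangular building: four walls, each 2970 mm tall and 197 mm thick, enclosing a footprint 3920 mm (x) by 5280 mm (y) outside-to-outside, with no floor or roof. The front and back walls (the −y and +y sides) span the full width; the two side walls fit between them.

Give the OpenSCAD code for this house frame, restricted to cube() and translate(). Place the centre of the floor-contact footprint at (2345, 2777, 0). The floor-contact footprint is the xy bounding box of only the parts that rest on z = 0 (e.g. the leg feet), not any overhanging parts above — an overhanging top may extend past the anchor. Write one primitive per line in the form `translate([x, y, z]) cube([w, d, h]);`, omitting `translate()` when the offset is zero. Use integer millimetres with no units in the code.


translate([385, 137, 0]) cube([3920, 197, 2970]);
translate([385, 5220, 0]) cube([3920, 197, 2970]);
translate([385, 334, 0]) cube([197, 4886, 2970]);
translate([4108, 334, 0]) cube([197, 4886, 2970]);
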